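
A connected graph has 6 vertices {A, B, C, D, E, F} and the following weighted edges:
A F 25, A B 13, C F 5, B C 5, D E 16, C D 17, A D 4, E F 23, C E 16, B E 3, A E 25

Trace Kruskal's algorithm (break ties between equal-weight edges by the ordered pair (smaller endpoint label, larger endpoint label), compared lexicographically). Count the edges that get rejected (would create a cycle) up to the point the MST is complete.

0

Kruskal: consider edges lightest-first.
B E (3): add. Components now {A} {B,E} {C} {D} {F}
A D (4): add. Components now {A,D} {B,E} {C} {F}
B C (5): add. Components now {A,D} {B,C,E} {F}
C F (5): add. Components now {A,D} {B,C,E,F}
A B (13): add. Components now {A,B,C,D,E,F}
Edges rejected before the tree was complete: 0.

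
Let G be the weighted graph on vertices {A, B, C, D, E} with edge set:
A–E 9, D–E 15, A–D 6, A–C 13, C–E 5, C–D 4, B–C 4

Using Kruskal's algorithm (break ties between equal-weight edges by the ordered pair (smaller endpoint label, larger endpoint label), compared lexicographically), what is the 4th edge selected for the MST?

A-D

Sort edges by weight, then run Kruskal:
B–C (4): add — endpoints in different components.
C–D (4): add — endpoints in different components.
C–E (5): add — endpoints in different components.
A–D (6): add — endpoints in different components.
The 4th edge added is A–D.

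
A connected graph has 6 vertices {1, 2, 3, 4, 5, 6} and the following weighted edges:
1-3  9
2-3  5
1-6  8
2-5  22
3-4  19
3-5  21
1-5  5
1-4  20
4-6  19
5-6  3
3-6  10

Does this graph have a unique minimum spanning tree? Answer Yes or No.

Kruskal's algorithm — process edges by increasing weight (ties by edge label):
5-6 (3): add — endpoints in different components.
1-5 (5): add — endpoints in different components.
2-3 (5): add — endpoints in different components.
1-6 (8): skip — 1 and 6 already connected.
1-3 (9): add — endpoints in different components.
3-6 (10): skip — 3 and 6 already connected.
3-4 (19): add — endpoints in different components.
Non-tree edge 4-6 has weight 19, equal to the heaviest edge on its tree cycle — swapping gives another MST of the same weight. Not unique.

No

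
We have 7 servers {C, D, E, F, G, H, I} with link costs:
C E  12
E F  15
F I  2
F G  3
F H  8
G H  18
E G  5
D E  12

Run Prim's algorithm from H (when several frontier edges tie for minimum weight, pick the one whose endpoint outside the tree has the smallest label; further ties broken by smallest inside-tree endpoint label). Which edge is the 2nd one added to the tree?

F-I

Grow the tree from H using Prim:
Step 1: frontier [F H 8, G H 18] → take F H (8); add F.
Step 2: frontier [F I 2, F G 3, E F 15, G H 18] → take F I (2); add I.
Step 3: frontier [F G 3, E F 15, G H 18] → take F G (3); add G.
Step 4: frontier [E F 15, E G 5] → take E G (5); add E.
Step 5: frontier [C E 12, D E 12] → take C E (12); add C.
Step 6: frontier [D E 12] → take D E (12); add D.
The 2nd edge added is F I.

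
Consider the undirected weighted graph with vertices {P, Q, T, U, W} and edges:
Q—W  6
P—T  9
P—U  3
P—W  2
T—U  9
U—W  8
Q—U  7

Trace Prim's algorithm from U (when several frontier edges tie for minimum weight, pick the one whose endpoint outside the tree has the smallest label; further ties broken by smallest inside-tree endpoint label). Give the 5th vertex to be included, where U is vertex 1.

T

Grow the tree from U using Prim:
Step 1: cheapest edge leaving the tree is P—U (3); add P.
Step 2: cheapest edge leaving the tree is P—W (2); add W.
Step 3: cheapest edge leaving the tree is Q—W (6); add Q.
Step 4: cheapest edge leaving the tree is P—T (9); add T.
Vertex order: U, P, W, Q, T. The 5th vertex is T.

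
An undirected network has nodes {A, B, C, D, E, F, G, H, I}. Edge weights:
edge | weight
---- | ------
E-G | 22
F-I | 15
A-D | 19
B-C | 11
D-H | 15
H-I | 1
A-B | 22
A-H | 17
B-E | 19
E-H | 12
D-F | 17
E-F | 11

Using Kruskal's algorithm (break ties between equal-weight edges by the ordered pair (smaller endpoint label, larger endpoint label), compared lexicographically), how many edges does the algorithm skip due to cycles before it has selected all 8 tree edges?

Sort edges by weight, then run Kruskal:
H-I (1): add — endpoints in different components.
B-C (11): add — endpoints in different components.
E-F (11): add — endpoints in different components.
E-H (12): add — endpoints in different components.
D-H (15): add — endpoints in different components.
F-I (15): skip — F and I already connected.
A-H (17): add — endpoints in different components.
D-F (17): skip — D and F already connected.
A-D (19): skip — A and D already connected.
B-E (19): add — endpoints in different components.
A-B (22): skip — A and B already connected.
E-G (22): add — endpoints in different components.
Edges rejected before the tree was complete: 4.

4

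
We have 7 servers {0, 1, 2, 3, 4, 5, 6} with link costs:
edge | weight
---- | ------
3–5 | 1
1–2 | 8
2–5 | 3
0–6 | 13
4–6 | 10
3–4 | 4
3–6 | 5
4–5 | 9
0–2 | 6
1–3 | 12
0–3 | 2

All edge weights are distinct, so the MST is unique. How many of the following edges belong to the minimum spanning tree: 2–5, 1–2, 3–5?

3

Kruskal's algorithm — process edges by increasing weight (ties by edge label):
3–5 (1): add. Components now {0} {1} {2} {3,5} {4} {6}
0–3 (2): add. Components now {0,3,5} {1} {2} {4} {6}
2–5 (3): add. Components now {0,2,3,5} {1} {4} {6}
3–4 (4): add. Components now {0,2,3,4,5} {1} {6}
3–6 (5): add. Components now {0,2,3,4,5,6} {1}
0–2 (6): skip — 0 and 2 already connected.
1–2 (8): add. Components now {0,1,2,3,4,5,6}
MST edge set: {3–5, 0–3, 2–5, 3–4, 3–6, 1–2}.
Of the listed edges, {2–5, 1–2, 3–5} are in the MST → 3.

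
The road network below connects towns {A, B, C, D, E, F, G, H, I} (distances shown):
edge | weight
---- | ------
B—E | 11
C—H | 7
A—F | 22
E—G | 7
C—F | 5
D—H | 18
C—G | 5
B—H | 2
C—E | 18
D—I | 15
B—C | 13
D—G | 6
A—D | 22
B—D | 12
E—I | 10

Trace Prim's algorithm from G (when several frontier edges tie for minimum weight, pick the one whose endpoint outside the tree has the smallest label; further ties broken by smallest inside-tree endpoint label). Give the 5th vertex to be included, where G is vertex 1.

E

Grow the tree from G using Prim:
Step 1: cheapest edge leaving the tree is C—G (5); add C.
Step 2: cheapest edge leaving the tree is C—F (5); add F.
Step 3: cheapest edge leaving the tree is D—G (6); add D.
Step 4: cheapest edge leaving the tree is E—G (7); add E.
Step 5: cheapest edge leaving the tree is C—H (7); add H.
Step 6: cheapest edge leaving the tree is B—H (2); add B.
Step 7: cheapest edge leaving the tree is E—I (10); add I.
Step 8: cheapest edge leaving the tree is A—D (22); add A.
Vertex order: G, C, F, D, E, H, B, I, A. The 5th vertex is E.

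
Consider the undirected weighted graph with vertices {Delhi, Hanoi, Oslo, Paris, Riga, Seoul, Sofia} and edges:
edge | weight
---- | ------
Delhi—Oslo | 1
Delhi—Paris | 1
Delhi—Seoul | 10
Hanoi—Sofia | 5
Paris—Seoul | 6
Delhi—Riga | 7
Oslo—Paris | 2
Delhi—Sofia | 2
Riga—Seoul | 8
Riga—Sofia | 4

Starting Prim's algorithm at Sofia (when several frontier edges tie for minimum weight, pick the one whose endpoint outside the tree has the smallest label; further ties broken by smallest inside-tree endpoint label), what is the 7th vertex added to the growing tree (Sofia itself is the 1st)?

Seoul

Prim, starting at Sofia.
Step 1: frontier [Delhi—Sofia 2, Riga—Sofia 4, Hanoi—Sofia 5] → take Delhi—Sofia (2); add Delhi.
Step 2: frontier [Delhi—Oslo 1, Delhi—Paris 1, Delhi—Riga 7, Delhi—Seoul 10, Riga—Sofia 4, Hanoi—Sofia 5] → take Delhi—Oslo (1); add Oslo.
Step 3: frontier [Delhi—Paris 1, Delhi—Riga 7, Delhi—Seoul 10, Oslo—Paris 2, Riga—Sofia 4, Hanoi—Sofia 5] → take Delhi—Paris (1); add Paris.
Step 4: frontier [Delhi—Riga 7, Delhi—Seoul 10, Paris—Seoul 6, Riga—Sofia 4, Hanoi—Sofia 5] → take Riga—Sofia (4); add Riga.
Step 5: frontier [Delhi—Seoul 10, Paris—Seoul 6, Riga—Seoul 8, Hanoi—Sofia 5] → take Hanoi—Sofia (5); add Hanoi.
Step 6: frontier [Delhi—Seoul 10, Paris—Seoul 6, Riga—Seoul 8] → take Paris—Seoul (6); add Seoul.
Vertex order: Sofia, Delhi, Oslo, Paris, Riga, Hanoi, Seoul. The 7th vertex is Seoul.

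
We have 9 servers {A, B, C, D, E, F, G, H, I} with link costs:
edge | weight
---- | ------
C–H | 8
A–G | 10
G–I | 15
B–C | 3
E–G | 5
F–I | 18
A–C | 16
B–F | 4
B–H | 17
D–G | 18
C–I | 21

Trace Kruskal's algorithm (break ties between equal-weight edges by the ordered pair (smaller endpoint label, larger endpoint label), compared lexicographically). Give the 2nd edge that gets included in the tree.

Kruskal: consider edges lightest-first.
B–C (3): add — endpoints in different components.
B–F (4): add — endpoints in different components.
E–G (5): add — endpoints in different components.
C–H (8): add — endpoints in different components.
A–G (10): add — endpoints in different components.
G–I (15): add — endpoints in different components.
A–C (16): add — endpoints in different components.
B–H (17): skip — B and H already connected.
D–G (18): add — endpoints in different components.
The 2nd edge added is B–F.

B-F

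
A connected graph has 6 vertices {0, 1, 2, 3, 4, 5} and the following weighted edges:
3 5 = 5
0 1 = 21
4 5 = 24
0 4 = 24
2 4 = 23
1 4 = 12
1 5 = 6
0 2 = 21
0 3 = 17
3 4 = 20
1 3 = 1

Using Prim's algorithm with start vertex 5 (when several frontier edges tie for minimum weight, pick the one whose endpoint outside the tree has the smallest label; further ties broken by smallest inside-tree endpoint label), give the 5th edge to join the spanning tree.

Grow the tree from 5 using Prim:
Step 1: cheapest edge leaving the tree is 3 5 (5); add 3.
Step 2: cheapest edge leaving the tree is 1 3 (1); add 1.
Step 3: cheapest edge leaving the tree is 1 4 (12); add 4.
Step 4: cheapest edge leaving the tree is 0 3 (17); add 0.
Step 5: cheapest edge leaving the tree is 0 2 (21); add 2.
The 5th edge added is 0 2.

0-2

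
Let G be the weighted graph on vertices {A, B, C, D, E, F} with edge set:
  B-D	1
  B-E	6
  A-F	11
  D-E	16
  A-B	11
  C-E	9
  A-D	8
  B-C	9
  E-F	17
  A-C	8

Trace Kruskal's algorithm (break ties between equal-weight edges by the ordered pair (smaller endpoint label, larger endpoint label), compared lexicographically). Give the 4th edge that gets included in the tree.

A-D

Kruskal: consider edges lightest-first.
B-D (1): add. Components now {A} {B,D} {C} {E} {F}
B-E (6): add. Components now {A} {B,D,E} {C} {F}
A-C (8): add. Components now {A,C} {B,D,E} {F}
A-D (8): add. Components now {A,B,C,D,E} {F}
B-C (9): skip — B and C already connected.
C-E (9): skip — C and E already connected.
A-B (11): skip — A and B already connected.
A-F (11): add. Components now {A,B,C,D,E,F}
The 4th edge added is A-D.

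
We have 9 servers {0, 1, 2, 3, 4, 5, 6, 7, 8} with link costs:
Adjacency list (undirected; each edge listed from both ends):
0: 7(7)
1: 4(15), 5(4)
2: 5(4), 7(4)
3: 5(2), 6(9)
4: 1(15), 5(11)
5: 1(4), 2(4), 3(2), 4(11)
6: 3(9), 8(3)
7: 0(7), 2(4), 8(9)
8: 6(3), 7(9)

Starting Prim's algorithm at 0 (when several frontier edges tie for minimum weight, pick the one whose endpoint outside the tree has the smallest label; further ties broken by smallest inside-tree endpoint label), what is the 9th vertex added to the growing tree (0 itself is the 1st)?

4

Grow the tree from 0 using Prim:
Step 1: cheapest edge leaving the tree is 0–7 (7); add 7.
Step 2: cheapest edge leaving the tree is 2–7 (4); add 2.
Step 3: cheapest edge leaving the tree is 2–5 (4); add 5.
Step 4: cheapest edge leaving the tree is 3–5 (2); add 3.
Step 5: cheapest edge leaving the tree is 1–5 (4); add 1.
Step 6: cheapest edge leaving the tree is 3–6 (9); add 6.
Step 7: cheapest edge leaving the tree is 6–8 (3); add 8.
Step 8: cheapest edge leaving the tree is 4–5 (11); add 4.
Vertex order: 0, 7, 2, 5, 3, 1, 6, 8, 4. The 9th vertex is 4.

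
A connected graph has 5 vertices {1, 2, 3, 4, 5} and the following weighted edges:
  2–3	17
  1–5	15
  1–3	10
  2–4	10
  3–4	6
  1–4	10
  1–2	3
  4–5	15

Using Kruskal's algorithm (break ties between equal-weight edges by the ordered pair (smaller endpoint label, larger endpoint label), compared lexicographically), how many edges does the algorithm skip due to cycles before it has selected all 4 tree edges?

Kruskal: consider edges lightest-first.
1–2 (3): add. Components now {1,2} {3} {4} {5}
3–4 (6): add. Components now {1,2} {3,4} {5}
1–3 (10): add. Components now {1,2,3,4} {5}
1–4 (10): skip — 1 and 4 already connected.
2–4 (10): skip — 2 and 4 already connected.
1–5 (15): add. Components now {1,2,3,4,5}
Edges rejected before the tree was complete: 2.

2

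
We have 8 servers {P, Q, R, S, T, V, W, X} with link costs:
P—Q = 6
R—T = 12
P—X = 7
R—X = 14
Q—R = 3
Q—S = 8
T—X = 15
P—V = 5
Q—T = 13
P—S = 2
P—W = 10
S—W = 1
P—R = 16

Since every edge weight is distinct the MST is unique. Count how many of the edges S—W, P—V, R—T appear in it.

Sort edges by weight, then run Kruskal:
S—W (1): add — endpoints in different components.
P—S (2): add — endpoints in different components.
Q—R (3): add — endpoints in different components.
P—V (5): add — endpoints in different components.
P—Q (6): add — endpoints in different components.
P—X (7): add — endpoints in different components.
Q—S (8): skip — S and Q already connected.
P—W (10): skip — W and P already connected.
R—T (12): add — endpoints in different components.
MST edge set: {S—W, P—S, Q—R, P—V, P—Q, P—X, R—T}.
Of the listed edges, {S—W, P—V, R—T} are in the MST → 3.

3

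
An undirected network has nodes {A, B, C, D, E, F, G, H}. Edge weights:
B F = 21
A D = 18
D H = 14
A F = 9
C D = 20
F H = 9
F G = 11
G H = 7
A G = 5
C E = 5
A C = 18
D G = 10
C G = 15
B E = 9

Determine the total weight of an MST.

60

Grow the tree from A using Prim:
Step 1: frontier [A G 5, A F 9, A C 18, A D 18] → take A G (5); add G.
Step 2: frontier [A F 9, A C 18, A D 18, G H 7, D G 10, F G 11, C G 15] → take G H (7); add H.
Step 3: frontier [A F 9, A C 18, A D 18, D G 10, F G 11, C G 15, F H 9, D H 14] → take A F (9); add F.
Step 4: frontier [A C 18, A D 18, B F 21, D G 10, C G 15, D H 14] → take D G (10); add D.
Step 5: frontier [A C 18, C D 20, B F 21, C G 15] → take C G (15); add C.
Step 6: frontier [C E 5, B F 21] → take C E (5); add E.
Step 7: frontier [B E 9, B F 21] → take B E (9); add B.
MST edges: A G, G H, A F, D G, C G, C E, B E; total weight 5+7+9+10+15+5+9 = 60.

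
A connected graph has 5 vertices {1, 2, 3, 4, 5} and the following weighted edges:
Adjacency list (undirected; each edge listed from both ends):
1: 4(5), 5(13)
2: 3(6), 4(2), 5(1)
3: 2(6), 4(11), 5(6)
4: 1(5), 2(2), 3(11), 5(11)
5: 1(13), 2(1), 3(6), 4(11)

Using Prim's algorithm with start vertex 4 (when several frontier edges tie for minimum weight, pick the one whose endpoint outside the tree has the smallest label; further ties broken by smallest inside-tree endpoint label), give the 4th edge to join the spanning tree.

Prim's algorithm from 4:
Step 1: cheapest edge leaving the tree is 2 4 (2); add 2.
Step 2: cheapest edge leaving the tree is 2 5 (1); add 5.
Step 3: cheapest edge leaving the tree is 1 4 (5); add 1.
Step 4: cheapest edge leaving the tree is 2 3 (6); add 3.
The 4th edge added is 2 3.

2-3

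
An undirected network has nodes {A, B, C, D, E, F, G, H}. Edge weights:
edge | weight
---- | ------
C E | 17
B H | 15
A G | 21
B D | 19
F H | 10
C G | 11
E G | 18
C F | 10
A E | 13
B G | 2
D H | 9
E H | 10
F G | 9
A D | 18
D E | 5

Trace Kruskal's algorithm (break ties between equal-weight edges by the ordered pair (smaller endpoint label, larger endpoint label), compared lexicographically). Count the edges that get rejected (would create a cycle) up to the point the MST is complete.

2

Kruskal's algorithm — process edges by increasing weight (ties by edge label):
B G (2): add — endpoints in different components.
D E (5): add — endpoints in different components.
D H (9): add — endpoints in different components.
F G (9): add — endpoints in different components.
C F (10): add — endpoints in different components.
E H (10): skip — E and H already connected.
F H (10): add — endpoints in different components.
C G (11): skip — C and G already connected.
A E (13): add — endpoints in different components.
Edges rejected before the tree was complete: 2.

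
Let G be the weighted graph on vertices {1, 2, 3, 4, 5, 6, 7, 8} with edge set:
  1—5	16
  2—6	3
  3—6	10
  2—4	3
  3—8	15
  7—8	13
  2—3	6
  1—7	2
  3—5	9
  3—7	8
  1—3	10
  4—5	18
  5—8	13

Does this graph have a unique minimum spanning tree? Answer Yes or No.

Kruskal's algorithm — process edges by increasing weight (ties by edge label):
1—7 (2): add — endpoints in different components.
2—4 (3): add — endpoints in different components.
2—6 (3): add — endpoints in different components.
2—3 (6): add — endpoints in different components.
3—7 (8): add — endpoints in different components.
3—5 (9): add — endpoints in different components.
1—3 (10): skip — 1 and 3 already connected.
3—6 (10): skip — 3 and 6 already connected.
5—8 (13): add — endpoints in different components.
Non-tree edge 7—8 has weight 13, equal to the heaviest edge on its tree cycle — swapping gives another MST of the same weight. Not unique.

No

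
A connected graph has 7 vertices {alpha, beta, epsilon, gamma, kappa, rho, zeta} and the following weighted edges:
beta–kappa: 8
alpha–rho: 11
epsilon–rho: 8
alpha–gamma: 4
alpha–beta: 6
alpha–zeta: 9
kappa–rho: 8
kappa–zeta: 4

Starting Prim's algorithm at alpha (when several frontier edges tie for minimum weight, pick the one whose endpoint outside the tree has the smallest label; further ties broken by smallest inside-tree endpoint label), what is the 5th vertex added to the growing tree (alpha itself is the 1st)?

zeta

Prim, starting at alpha.
Step 1: cheapest edge leaving the tree is alpha–gamma (4); add gamma.
Step 2: cheapest edge leaving the tree is alpha–beta (6); add beta.
Step 3: cheapest edge leaving the tree is beta–kappa (8); add kappa.
Step 4: cheapest edge leaving the tree is kappa–zeta (4); add zeta.
Step 5: cheapest edge leaving the tree is kappa–rho (8); add rho.
Step 6: cheapest edge leaving the tree is epsilon–rho (8); add epsilon.
Vertex order: alpha, gamma, beta, kappa, zeta, rho, epsilon. The 5th vertex is zeta.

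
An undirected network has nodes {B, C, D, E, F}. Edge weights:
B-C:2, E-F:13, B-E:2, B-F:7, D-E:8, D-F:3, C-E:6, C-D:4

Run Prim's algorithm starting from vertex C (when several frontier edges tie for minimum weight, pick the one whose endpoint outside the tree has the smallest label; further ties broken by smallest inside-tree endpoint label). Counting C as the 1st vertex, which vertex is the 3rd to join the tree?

Grow the tree from C using Prim:
Step 1: cheapest edge leaving the tree is B-C (2); add B.
Step 2: cheapest edge leaving the tree is B-E (2); add E.
Step 3: cheapest edge leaving the tree is C-D (4); add D.
Step 4: cheapest edge leaving the tree is D-F (3); add F.
Vertex order: C, B, E, D, F. The 3rd vertex is E.

E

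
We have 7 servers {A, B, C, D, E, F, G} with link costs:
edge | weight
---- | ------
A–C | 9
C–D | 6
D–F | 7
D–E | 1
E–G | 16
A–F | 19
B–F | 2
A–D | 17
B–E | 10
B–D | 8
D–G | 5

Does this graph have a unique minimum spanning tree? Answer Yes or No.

Yes

Sort edges by weight, then run Kruskal:
D–E (1): add. Components now {A} {B} {C} {D,E} {F} {G}
B–F (2): add. Components now {A} {B,F} {C} {D,E} {G}
D–G (5): add. Components now {A} {B,F} {C} {D,E,G}
C–D (6): add. Components now {A} {B,F} {C,D,E,G}
D–F (7): add. Components now {A} {B,C,D,E,F,G}
B–D (8): skip — B and D already connected.
A–C (9): add. Components now {A,B,C,D,E,F,G}
Every non-tree edge has weight strictly greater than the heaviest edge on the tree path between its endpoints, so the MST is unique.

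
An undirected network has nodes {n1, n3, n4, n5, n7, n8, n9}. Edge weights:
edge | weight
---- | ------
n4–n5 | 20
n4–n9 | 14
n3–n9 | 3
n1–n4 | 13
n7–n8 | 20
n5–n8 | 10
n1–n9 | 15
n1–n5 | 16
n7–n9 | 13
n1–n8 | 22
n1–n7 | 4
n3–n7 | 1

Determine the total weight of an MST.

Prim, starting at n1.
Step 1: cheapest edge leaving the tree is n1–n7 (4); add n7.
Step 2: cheapest edge leaving the tree is n3–n7 (1); add n3.
Step 3: cheapest edge leaving the tree is n3–n9 (3); add n9.
Step 4: cheapest edge leaving the tree is n1–n4 (13); add n4.
Step 5: cheapest edge leaving the tree is n1–n5 (16); add n5.
Step 6: cheapest edge leaving the tree is n5–n8 (10); add n8.
MST edges: n1–n7, n3–n7, n3–n9, n1–n4, n1–n5, n5–n8; total weight 4+1+3+13+16+10 = 47.

47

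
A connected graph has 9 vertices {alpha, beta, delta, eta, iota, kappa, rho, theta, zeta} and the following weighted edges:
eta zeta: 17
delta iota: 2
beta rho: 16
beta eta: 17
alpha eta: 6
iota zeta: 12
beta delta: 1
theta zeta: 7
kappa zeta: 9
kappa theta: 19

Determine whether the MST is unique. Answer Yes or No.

No

Kruskal: consider edges lightest-first.
beta delta (1): add — endpoints in different components.
delta iota (2): add — endpoints in different components.
alpha eta (6): add — endpoints in different components.
theta zeta (7): add — endpoints in different components.
kappa zeta (9): add — endpoints in different components.
iota zeta (12): add — endpoints in different components.
beta rho (16): add — endpoints in different components.
beta eta (17): add — endpoints in different components.
Non-tree edge eta zeta has weight 17, equal to the heaviest edge on its tree cycle — swapping gives another MST of the same weight. Not unique.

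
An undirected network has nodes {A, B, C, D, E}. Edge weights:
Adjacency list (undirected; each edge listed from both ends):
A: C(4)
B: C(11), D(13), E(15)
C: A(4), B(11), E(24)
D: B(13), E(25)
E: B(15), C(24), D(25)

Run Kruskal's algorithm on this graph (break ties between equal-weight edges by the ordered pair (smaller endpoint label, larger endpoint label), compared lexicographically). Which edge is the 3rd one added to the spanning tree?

B-D

Kruskal's algorithm — process edges by increasing weight (ties by edge label):
A—C (4): add. Components now {A,C} {B} {D} {E}
B—C (11): add. Components now {A,B,C} {D} {E}
B—D (13): add. Components now {A,B,C,D} {E}
B—E (15): add. Components now {A,B,C,D,E}
The 3rd edge added is B—D.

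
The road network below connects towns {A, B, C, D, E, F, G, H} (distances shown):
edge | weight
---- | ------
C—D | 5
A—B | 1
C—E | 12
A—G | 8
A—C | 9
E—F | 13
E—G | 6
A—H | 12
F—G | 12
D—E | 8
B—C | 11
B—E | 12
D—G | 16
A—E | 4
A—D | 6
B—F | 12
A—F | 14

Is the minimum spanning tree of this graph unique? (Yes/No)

No

Kruskal's algorithm — process edges by increasing weight (ties by edge label):
A—B (1): add — endpoints in different components.
A—E (4): add — endpoints in different components.
C—D (5): add — endpoints in different components.
A—D (6): add — endpoints in different components.
E—G (6): add — endpoints in different components.
A—G (8): skip — A and G already connected.
D—E (8): skip — D and E already connected.
A—C (9): skip — A and C already connected.
B—C (11): skip — B and C already connected.
A—H (12): add — endpoints in different components.
B—E (12): skip — B and E already connected.
B—F (12): add — endpoints in different components.
Non-tree edge F—G has weight 12, equal to the heaviest edge on its tree cycle — swapping gives another MST of the same weight. Not unique.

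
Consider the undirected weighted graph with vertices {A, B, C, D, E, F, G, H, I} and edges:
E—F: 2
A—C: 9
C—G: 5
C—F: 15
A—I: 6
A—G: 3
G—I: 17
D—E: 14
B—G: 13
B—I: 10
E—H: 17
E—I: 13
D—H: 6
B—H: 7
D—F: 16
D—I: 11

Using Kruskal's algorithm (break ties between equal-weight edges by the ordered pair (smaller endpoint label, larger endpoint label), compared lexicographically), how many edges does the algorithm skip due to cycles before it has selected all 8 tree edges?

3

Kruskal: consider edges lightest-first.
E—F (2): add — endpoints in different components.
A—G (3): add — endpoints in different components.
C—G (5): add — endpoints in different components.
A—I (6): add — endpoints in different components.
D—H (6): add — endpoints in different components.
B—H (7): add — endpoints in different components.
A—C (9): skip — A and C already connected.
B—I (10): add — endpoints in different components.
D—I (11): skip — D and I already connected.
B—G (13): skip — B and G already connected.
E—I (13): add — endpoints in different components.
Edges rejected before the tree was complete: 3.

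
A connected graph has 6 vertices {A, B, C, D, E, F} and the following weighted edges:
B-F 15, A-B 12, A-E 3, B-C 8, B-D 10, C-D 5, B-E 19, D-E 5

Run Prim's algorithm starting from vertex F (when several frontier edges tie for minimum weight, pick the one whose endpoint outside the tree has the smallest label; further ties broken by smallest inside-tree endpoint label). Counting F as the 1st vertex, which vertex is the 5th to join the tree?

E

Prim's algorithm from F:
Step 1: frontier [B-F 15] → take B-F (15); add B.
Step 2: frontier [B-C 8, B-D 10, A-B 12, B-E 19] → take B-C (8); add C.
Step 3: frontier [B-D 10, A-B 12, B-E 19, C-D 5] → take C-D (5); add D.
Step 4: frontier [A-B 12, B-E 19, D-E 5] → take D-E (5); add E.
Step 5: frontier [A-B 12, A-E 3] → take A-E (3); add A.
Vertex order: F, B, C, D, E, A. The 5th vertex is E.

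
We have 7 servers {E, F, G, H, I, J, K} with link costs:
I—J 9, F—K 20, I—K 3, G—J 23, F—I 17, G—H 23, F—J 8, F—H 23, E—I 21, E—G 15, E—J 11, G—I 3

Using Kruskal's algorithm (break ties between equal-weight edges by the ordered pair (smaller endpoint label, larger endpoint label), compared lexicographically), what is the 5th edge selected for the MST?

Kruskal's algorithm — process edges by increasing weight (ties by edge label):
G—I (3): add. Components now {E} {F} {G,I} {H} {J} {K}
I—K (3): add. Components now {E} {F} {G,I,K} {H} {J}
F—J (8): add. Components now {E} {F,J} {G,I,K} {H}
I—J (9): add. Components now {E} {F,G,I,J,K} {H}
E—J (11): add. Components now {E,F,G,I,J,K} {H}
E—G (15): skip — E and G already connected.
F—I (17): skip — F and I already connected.
F—K (20): skip — F and K already connected.
E—I (21): skip — E and I already connected.
F—H (23): add. Components now {E,F,G,H,I,J,K}
The 5th edge added is E—J.

E-J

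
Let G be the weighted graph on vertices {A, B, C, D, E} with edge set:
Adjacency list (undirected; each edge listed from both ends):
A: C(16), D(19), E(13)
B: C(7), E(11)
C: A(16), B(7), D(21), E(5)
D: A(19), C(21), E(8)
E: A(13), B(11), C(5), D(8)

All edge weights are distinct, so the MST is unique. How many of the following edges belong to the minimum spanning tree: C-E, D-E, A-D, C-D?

2

Kruskal: consider edges lightest-first.
C-E (5): add. Components now {A} {B} {C,E} {D}
B-C (7): add. Components now {A} {B,C,E} {D}
D-E (8): add. Components now {A} {B,C,D,E}
B-E (11): skip — B and E already connected.
A-E (13): add. Components now {A,B,C,D,E}
MST edge set: {C-E, B-C, D-E, A-E}.
Of the listed edges, {C-E, D-E} are in the MST → 2.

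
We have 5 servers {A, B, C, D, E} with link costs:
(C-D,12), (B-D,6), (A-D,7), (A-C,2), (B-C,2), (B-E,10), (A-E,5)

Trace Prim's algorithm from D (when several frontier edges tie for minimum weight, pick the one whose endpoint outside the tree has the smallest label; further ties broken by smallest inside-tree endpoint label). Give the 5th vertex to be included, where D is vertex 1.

Grow the tree from D using Prim:
Step 1: frontier [B-D 6, A-D 7, C-D 12] → take B-D (6); add B.
Step 2: frontier [B-C 2, B-E 10, A-D 7, C-D 12] → take B-C (2); add C.
Step 3: frontier [B-E 10, A-C 2, A-D 7] → take A-C (2); add A.
Step 4: frontier [A-E 5, B-E 10] → take A-E (5); add E.
Vertex order: D, B, C, A, E. The 5th vertex is E.

E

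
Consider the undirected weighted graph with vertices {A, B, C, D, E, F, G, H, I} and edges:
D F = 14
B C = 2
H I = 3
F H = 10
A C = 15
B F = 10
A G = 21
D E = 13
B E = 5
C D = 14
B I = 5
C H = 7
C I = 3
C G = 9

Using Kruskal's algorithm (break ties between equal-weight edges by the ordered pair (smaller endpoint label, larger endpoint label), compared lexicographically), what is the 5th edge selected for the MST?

Kruskal's algorithm — process edges by increasing weight (ties by edge label):
B C (2): add — endpoints in different components.
C I (3): add — endpoints in different components.
H I (3): add — endpoints in different components.
B E (5): add — endpoints in different components.
B I (5): skip — B and I already connected.
C H (7): skip — C and H already connected.
C G (9): add — endpoints in different components.
B F (10): add — endpoints in different components.
F H (10): skip — F and H already connected.
D E (13): add — endpoints in different components.
C D (14): skip — C and D already connected.
D F (14): skip — D and F already connected.
A C (15): add — endpoints in different components.
The 5th edge added is C G.

C-G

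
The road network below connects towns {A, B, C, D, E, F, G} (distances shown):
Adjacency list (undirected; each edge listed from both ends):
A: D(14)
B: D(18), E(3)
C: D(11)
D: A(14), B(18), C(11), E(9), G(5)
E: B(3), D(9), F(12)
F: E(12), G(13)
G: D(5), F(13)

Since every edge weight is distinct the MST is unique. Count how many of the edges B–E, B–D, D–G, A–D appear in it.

3

Kruskal's algorithm — process edges by increasing weight (ties by edge label):
B–E (3): add — endpoints in different components.
D–G (5): add — endpoints in different components.
D–E (9): add — endpoints in different components.
C–D (11): add — endpoints in different components.
E–F (12): add — endpoints in different components.
F–G (13): skip — F and G already connected.
A–D (14): add — endpoints in different components.
MST edge set: {B–E, D–G, D–E, C–D, E–F, A–D}.
Of the listed edges, {B–E, D–G, A–D} are in the MST → 3.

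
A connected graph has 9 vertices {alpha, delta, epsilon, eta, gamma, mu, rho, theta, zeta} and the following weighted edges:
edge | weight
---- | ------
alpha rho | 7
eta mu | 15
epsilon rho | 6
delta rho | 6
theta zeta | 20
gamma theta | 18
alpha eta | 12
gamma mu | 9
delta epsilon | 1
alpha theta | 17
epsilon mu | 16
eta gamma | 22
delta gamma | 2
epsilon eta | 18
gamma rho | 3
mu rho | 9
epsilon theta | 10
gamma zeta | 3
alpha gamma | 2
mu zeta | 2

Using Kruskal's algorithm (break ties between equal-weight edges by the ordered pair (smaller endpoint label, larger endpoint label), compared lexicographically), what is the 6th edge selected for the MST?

Kruskal's algorithm — process edges by increasing weight (ties by edge label):
delta epsilon (1): add — endpoints in different components.
alpha gamma (2): add — endpoints in different components.
delta gamma (2): add — endpoints in different components.
mu zeta (2): add — endpoints in different components.
gamma rho (3): add — endpoints in different components.
gamma zeta (3): add — endpoints in different components.
delta rho (6): skip — rho and delta already connected.
epsilon rho (6): skip — rho and epsilon already connected.
alpha rho (7): skip — rho and alpha already connected.
gamma mu (9): skip — gamma and mu already connected.
mu rho (9): skip — rho and mu already connected.
epsilon theta (10): add — endpoints in different components.
alpha eta (12): add — endpoints in different components.
The 6th edge added is gamma zeta.

gamma-zeta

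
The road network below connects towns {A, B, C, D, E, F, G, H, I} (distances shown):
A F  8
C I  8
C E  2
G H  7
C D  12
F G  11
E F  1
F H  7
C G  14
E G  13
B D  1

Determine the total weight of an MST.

46

Grow the tree from A using Prim:
Step 1: cheapest edge leaving the tree is A F (8); add F.
Step 2: cheapest edge leaving the tree is E F (1); add E.
Step 3: cheapest edge leaving the tree is C E (2); add C.
Step 4: cheapest edge leaving the tree is F H (7); add H.
Step 5: cheapest edge leaving the tree is G H (7); add G.
Step 6: cheapest edge leaving the tree is C I (8); add I.
Step 7: cheapest edge leaving the tree is C D (12); add D.
Step 8: cheapest edge leaving the tree is B D (1); add B.
MST edges: A F, E F, C E, F H, G H, C I, C D, B D; total weight 8+1+2+7+7+8+12+1 = 46.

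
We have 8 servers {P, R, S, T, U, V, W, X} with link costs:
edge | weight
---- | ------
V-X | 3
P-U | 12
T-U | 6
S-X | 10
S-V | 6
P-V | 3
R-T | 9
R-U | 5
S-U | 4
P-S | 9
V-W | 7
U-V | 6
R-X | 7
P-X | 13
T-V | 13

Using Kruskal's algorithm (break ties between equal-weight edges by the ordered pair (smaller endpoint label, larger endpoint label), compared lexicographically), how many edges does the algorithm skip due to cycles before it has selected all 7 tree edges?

Kruskal: consider edges lightest-first.
P-V (3): add — endpoints in different components.
V-X (3): add — endpoints in different components.
S-U (4): add — endpoints in different components.
R-U (5): add — endpoints in different components.
S-V (6): add — endpoints in different components.
T-U (6): add — endpoints in different components.
U-V (6): skip — V and U already connected.
R-X (7): skip — R and X already connected.
V-W (7): add — endpoints in different components.
Edges rejected before the tree was complete: 2.

2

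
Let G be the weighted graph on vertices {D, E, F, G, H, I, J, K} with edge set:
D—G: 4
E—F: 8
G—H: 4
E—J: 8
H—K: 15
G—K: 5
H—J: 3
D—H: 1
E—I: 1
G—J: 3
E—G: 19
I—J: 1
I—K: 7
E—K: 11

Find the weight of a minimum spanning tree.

Kruskal: consider edges lightest-first.
D—H (1): add — endpoints in different components.
E—I (1): add — endpoints in different components.
I—J (1): add — endpoints in different components.
G—J (3): add — endpoints in different components.
H—J (3): add — endpoints in different components.
D—G (4): skip — D and G already connected.
G—H (4): skip — G and H already connected.
G—K (5): add — endpoints in different components.
I—K (7): skip — I and K already connected.
E—F (8): add — endpoints in different components.
MST edges: D—H, E—I, I—J, G—J, H—J, G—K, E—F; total weight 1+1+1+3+3+5+8 = 22.

22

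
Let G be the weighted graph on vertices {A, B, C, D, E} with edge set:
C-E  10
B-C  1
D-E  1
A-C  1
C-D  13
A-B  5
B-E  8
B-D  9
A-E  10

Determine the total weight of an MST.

Prim's algorithm from A:
Step 1: cheapest edge leaving the tree is A-C (1); add C.
Step 2: cheapest edge leaving the tree is B-C (1); add B.
Step 3: cheapest edge leaving the tree is B-E (8); add E.
Step 4: cheapest edge leaving the tree is D-E (1); add D.
MST edges: A-C, B-C, B-E, D-E; total weight 1+1+8+1 = 11.

11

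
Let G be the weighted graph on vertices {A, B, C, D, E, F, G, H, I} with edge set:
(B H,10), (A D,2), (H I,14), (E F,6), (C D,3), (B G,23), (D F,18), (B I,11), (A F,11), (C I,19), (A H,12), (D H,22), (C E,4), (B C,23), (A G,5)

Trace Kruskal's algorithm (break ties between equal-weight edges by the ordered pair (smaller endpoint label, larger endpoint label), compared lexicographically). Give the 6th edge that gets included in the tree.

B-H

Kruskal's algorithm — process edges by increasing weight (ties by edge label):
A D (2): add — endpoints in different components.
C D (3): add — endpoints in different components.
C E (4): add — endpoints in different components.
A G (5): add — endpoints in different components.
E F (6): add — endpoints in different components.
B H (10): add — endpoints in different components.
A F (11): skip — A and F already connected.
B I (11): add — endpoints in different components.
A H (12): add — endpoints in different components.
The 6th edge added is B H.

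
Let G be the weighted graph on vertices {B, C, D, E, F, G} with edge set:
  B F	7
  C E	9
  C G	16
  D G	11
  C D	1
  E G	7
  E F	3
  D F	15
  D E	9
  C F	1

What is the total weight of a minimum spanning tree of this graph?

Kruskal's algorithm — process edges by increasing weight (ties by edge label):
C D (1): add. Components now {B} {C,D} {E} {F} {G}
C F (1): add. Components now {B} {C,D,F} {E} {G}
E F (3): add. Components now {B} {C,D,E,F} {G}
B F (7): add. Components now {B,C,D,E,F} {G}
E G (7): add. Components now {B,C,D,E,F,G}
MST edges: C D, C F, E F, B F, E G; total weight 1+1+3+7+7 = 19.

19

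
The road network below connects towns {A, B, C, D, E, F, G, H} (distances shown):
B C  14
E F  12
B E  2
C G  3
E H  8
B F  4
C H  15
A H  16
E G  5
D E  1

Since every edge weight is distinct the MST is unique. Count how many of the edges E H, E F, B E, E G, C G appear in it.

Sort edges by weight, then run Kruskal:
D E (1): add — endpoints in different components.
B E (2): add — endpoints in different components.
C G (3): add — endpoints in different components.
B F (4): add — endpoints in different components.
E G (5): add — endpoints in different components.
E H (8): add — endpoints in different components.
E F (12): skip — E and F already connected.
B C (14): skip — B and C already connected.
C H (15): skip — C and H already connected.
A H (16): add — endpoints in different components.
MST edge set: {D E, B E, C G, B F, E G, E H, A H}.
Of the listed edges, {E H, B E, E G, C G} are in the MST → 4.

4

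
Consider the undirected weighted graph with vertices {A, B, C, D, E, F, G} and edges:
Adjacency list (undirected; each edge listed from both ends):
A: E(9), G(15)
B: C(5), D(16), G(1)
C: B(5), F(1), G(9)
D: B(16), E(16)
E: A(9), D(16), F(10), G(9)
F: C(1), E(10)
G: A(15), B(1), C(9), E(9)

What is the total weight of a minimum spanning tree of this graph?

Prim, starting at A.
Step 1: frontier [A—E 9, A—G 15] → take A—E (9); add E.
Step 2: frontier [A—G 15, E—G 9, E—F 10, D—E 16] → take E—G (9); add G.
Step 3: frontier [E—F 10, D—E 16, B—G 1, C—G 9] → take B—G (1); add B.
Step 4: frontier [B—C 5, B—D 16, E—F 10, D—E 16, C—G 9] → take B—C (5); add C.
Step 5: frontier [B—D 16, C—F 1, E—F 10, D—E 16] → take C—F (1); add F.
Step 6: frontier [B—D 16, D—E 16] → take B—D (16); add D.
MST edges: A—E, E—G, B—G, B—C, C—F, B—D; total weight 9+9+1+5+1+16 = 41.

41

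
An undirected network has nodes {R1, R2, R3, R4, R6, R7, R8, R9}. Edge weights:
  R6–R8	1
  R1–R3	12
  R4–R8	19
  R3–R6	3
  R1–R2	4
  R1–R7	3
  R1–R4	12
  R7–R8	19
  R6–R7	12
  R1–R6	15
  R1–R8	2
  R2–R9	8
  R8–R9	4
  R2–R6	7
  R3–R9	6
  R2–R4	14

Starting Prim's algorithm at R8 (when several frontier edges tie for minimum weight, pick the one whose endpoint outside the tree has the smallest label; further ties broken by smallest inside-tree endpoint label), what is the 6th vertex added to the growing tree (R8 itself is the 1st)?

Grow the tree from R8 using Prim:
Step 1: cheapest edge leaving the tree is R6–R8 (1); add R6.
Step 2: cheapest edge leaving the tree is R1–R8 (2); add R1.
Step 3: cheapest edge leaving the tree is R3–R6 (3); add R3.
Step 4: cheapest edge leaving the tree is R1–R7 (3); add R7.
Step 5: cheapest edge leaving the tree is R1–R2 (4); add R2.
Step 6: cheapest edge leaving the tree is R8–R9 (4); add R9.
Step 7: cheapest edge leaving the tree is R1–R4 (12); add R4.
Vertex order: R8, R6, R1, R3, R7, R2, R9, R4. The 6th vertex is R2.

R2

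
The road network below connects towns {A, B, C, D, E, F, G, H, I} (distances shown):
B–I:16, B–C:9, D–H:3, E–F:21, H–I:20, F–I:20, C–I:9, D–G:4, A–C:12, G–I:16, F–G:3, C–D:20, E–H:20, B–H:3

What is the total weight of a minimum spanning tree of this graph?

Sort edges by weight, then run Kruskal:
B–H (3): add — endpoints in different components.
D–H (3): add — endpoints in different components.
F–G (3): add — endpoints in different components.
D–G (4): add — endpoints in different components.
B–C (9): add — endpoints in different components.
C–I (9): add — endpoints in different components.
A–C (12): add — endpoints in different components.
B–I (16): skip — B and I already connected.
G–I (16): skip — G and I already connected.
C–D (20): skip — C and D already connected.
E–H (20): add — endpoints in different components.
MST edges: B–H, D–H, F–G, D–G, B–C, C–I, A–C, E–H; total weight 3+3+3+4+9+9+12+20 = 63.

63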